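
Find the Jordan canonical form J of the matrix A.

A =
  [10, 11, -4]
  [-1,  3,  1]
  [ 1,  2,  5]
J_3(6)

The characteristic polynomial is
  det(x·I − A) = x^3 - 18*x^2 + 108*x - 216 = (x - 6)^3

Eigenvalues and multiplicities (the geometric multiplicity of λ is n − rank(A − λI), which equals the number of Jordan blocks for λ):
  λ = 6: algebraic multiplicity = 3, geometric multiplicity = 1

Determining the block sizes for each eigenvalue:
  λ = 6: one block (gm = 1), so the single block has size am = 3 → block sizes [3]

Assembling the blocks gives a Jordan form
J =
  [6, 1, 0]
  [0, 6, 1]
  [0, 0, 6]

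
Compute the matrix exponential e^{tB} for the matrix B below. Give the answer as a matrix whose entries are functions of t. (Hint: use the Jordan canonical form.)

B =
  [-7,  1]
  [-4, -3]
e^{tB} =
  [-2*t*exp(-5*t) + exp(-5*t), t*exp(-5*t)]
  [-4*t*exp(-5*t), 2*t*exp(-5*t) + exp(-5*t)]

Strategy: write B = P · J · P⁻¹ where J is a Jordan canonical form, so e^{tB} = P · e^{tJ} · P⁻¹, and e^{tJ} can be computed block-by-block.

B has Jordan form
J =
  [-5,  1]
  [ 0, -5]
(up to reordering of blocks).

Per-block formulas:
  For a 2×2 Jordan block J_2(-5): exp(t · J_2(-5)) = e^(-5t)·(I + t·N), where N is the 2×2 nilpotent shift.

After assembling e^{tJ} and conjugating by P, we get:

e^{tB} =
  [-2*t*exp(-5*t) + exp(-5*t), t*exp(-5*t)]
  [-4*t*exp(-5*t), 2*t*exp(-5*t) + exp(-5*t)]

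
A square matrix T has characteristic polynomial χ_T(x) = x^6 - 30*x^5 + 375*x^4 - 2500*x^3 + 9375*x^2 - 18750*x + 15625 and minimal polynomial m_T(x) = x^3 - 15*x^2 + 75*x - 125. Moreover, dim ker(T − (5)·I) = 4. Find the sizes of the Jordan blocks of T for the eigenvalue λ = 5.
Block sizes for λ = 5: [3, 1, 1, 1]

Step 1 — from the characteristic polynomial, algebraic multiplicity of λ = 5 is 6. From dim ker(T − (5)·I) = 4, there are exactly 4 Jordan blocks for λ = 5.
Step 2 — from the minimal polynomial, the factor (x − 5)^3 tells us the largest block for λ = 5 has size 3.
Step 3 — with total size 6, 4 blocks, and largest block 3, the block sizes (in nonincreasing order) are [3, 1, 1, 1].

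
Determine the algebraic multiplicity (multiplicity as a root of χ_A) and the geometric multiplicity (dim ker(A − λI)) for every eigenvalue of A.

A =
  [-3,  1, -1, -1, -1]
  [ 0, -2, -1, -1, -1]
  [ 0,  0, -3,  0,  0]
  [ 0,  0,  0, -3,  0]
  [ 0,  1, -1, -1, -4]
λ = -3: alg = 5, geom = 4

Step 1 — factor the characteristic polynomial to read off the algebraic multiplicities:
  χ_A(x) = (x + 3)^5

Step 2 — compute geometric multiplicities via the rank-nullity identity g(λ) = n − rank(A − λI):
  rank(A − (-3)·I) = 1, so dim ker(A − (-3)·I) = n − 1 = 4

Summary:
  λ = -3: algebraic multiplicity = 5, geometric multiplicity = 4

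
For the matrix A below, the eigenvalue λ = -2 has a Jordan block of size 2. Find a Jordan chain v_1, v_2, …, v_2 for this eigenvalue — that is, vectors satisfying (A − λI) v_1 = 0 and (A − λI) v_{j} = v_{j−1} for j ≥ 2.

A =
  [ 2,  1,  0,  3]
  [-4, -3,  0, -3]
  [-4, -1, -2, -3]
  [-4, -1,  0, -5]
A Jordan chain for λ = -2 of length 2:
v_1 = (4, -4, -4, -4)ᵀ
v_2 = (1, 0, 0, 0)ᵀ

Let N = A − (-2)·I. We want v_2 with N^2 v_2 = 0 but N^1 v_2 ≠ 0; then v_{j-1} := N · v_j for j = 2, …, 2.

Pick v_2 = (1, 0, 0, 0)ᵀ.
Then v_1 = N · v_2 = (4, -4, -4, -4)ᵀ.

Sanity check: (A − (-2)·I) v_1 = (0, 0, 0, 0)ᵀ = 0. ✓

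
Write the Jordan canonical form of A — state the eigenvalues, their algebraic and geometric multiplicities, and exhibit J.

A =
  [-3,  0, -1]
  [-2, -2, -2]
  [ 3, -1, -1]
J_3(-2)

The characteristic polynomial is
  det(x·I − A) = x^3 + 6*x^2 + 12*x + 8 = (x + 2)^3

Eigenvalues and multiplicities (the geometric multiplicity of λ is n − rank(A − λI), which equals the number of Jordan blocks for λ):
  λ = -2: algebraic multiplicity = 3, geometric multiplicity = 1

Determining the block sizes for each eigenvalue:
  λ = -2: one block (gm = 1), so the single block has size am = 3 → block sizes [3]

Assembling the blocks gives a Jordan form
J =
  [-2,  1,  0]
  [ 0, -2,  1]
  [ 0,  0, -2]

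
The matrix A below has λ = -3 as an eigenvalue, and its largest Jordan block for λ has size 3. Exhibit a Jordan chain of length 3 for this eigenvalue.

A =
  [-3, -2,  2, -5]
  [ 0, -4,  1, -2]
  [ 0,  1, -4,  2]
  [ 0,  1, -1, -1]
A Jordan chain for λ = -3 of length 3:
v_1 = (-1, 0, 0, 0)ᵀ
v_2 = (-2, -1, 1, 1)ᵀ
v_3 = (0, 1, 0, 0)ᵀ

Let N = A − (-3)·I. We want v_3 with N^3 v_3 = 0 but N^2 v_3 ≠ 0; then v_{j-1} := N · v_j for j = 3, …, 2.

Pick v_3 = (0, 1, 0, 0)ᵀ.
Then v_2 = N · v_3 = (-2, -1, 1, 1)ᵀ.
Then v_1 = N · v_2 = (-1, 0, 0, 0)ᵀ.

Sanity check: (A − (-3)·I) v_1 = (0, 0, 0, 0)ᵀ = 0. ✓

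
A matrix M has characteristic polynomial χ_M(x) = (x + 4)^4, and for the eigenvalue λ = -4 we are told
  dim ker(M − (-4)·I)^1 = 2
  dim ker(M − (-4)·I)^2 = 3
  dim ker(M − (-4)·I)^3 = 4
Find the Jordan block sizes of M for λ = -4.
Block sizes for λ = -4: [3, 1]

From the dimensions of kernels of powers, the number of Jordan blocks of size at least j is d_j − d_{j−1} where d_j = dim ker(N^j) (with d_0 = 0). Computing the differences gives [2, 1, 1].
The number of blocks of size exactly k is (#blocks of size ≥ k) − (#blocks of size ≥ k + 1), so the partition is: 1 block(s) of size 1, 1 block(s) of size 3.
In nonincreasing order the block sizes are [3, 1].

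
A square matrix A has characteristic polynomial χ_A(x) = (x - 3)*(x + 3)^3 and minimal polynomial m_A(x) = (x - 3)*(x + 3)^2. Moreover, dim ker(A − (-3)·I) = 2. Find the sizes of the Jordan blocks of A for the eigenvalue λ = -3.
Block sizes for λ = -3: [2, 1]

Step 1 — from the characteristic polynomial, algebraic multiplicity of λ = -3 is 3. From dim ker(A − (-3)·I) = 2, there are exactly 2 Jordan blocks for λ = -3.
Step 2 — from the minimal polynomial, the factor (x + 3)^2 tells us the largest block for λ = -3 has size 2.
Step 3 — with total size 3, 2 blocks, and largest block 2, the block sizes (in nonincreasing order) are [2, 1].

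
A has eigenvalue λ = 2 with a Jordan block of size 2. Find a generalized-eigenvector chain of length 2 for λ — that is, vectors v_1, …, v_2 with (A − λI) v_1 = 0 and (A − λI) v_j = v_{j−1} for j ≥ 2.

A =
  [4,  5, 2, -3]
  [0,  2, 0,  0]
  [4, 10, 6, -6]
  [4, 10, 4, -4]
A Jordan chain for λ = 2 of length 2:
v_1 = (2, 0, 4, 4)ᵀ
v_2 = (1, 0, 0, 0)ᵀ

Let N = A − (2)·I. We want v_2 with N^2 v_2 = 0 but N^1 v_2 ≠ 0; then v_{j-1} := N · v_j for j = 2, …, 2.

Pick v_2 = (1, 0, 0, 0)ᵀ.
Then v_1 = N · v_2 = (2, 0, 4, 4)ᵀ.

Sanity check: (A − (2)·I) v_1 = (0, 0, 0, 0)ᵀ = 0. ✓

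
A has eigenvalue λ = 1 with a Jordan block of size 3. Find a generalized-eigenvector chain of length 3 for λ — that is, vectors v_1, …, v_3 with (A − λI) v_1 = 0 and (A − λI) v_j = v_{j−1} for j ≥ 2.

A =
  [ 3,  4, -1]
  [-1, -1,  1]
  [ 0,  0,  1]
A Jordan chain for λ = 1 of length 3:
v_1 = (2, -1, 0)ᵀ
v_2 = (-1, 1, 0)ᵀ
v_3 = (0, 0, 1)ᵀ

Let N = A − (1)·I. We want v_3 with N^3 v_3 = 0 but N^2 v_3 ≠ 0; then v_{j-1} := N · v_j for j = 3, …, 2.

Pick v_3 = (0, 0, 1)ᵀ.
Then v_2 = N · v_3 = (-1, 1, 0)ᵀ.
Then v_1 = N · v_2 = (2, -1, 0)ᵀ.

Sanity check: (A − (1)·I) v_1 = (0, 0, 0)ᵀ = 0. ✓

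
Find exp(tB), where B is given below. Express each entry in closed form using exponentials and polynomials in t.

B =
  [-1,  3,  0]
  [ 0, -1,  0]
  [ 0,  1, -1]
e^{tB} =
  [exp(-t), 3*t*exp(-t), 0]
  [0, exp(-t), 0]
  [0, t*exp(-t), exp(-t)]

Strategy: write B = P · J · P⁻¹ where J is a Jordan canonical form, so e^{tB} = P · e^{tJ} · P⁻¹, and e^{tJ} can be computed block-by-block.

B has Jordan form
J =
  [-1,  1,  0]
  [ 0, -1,  0]
  [ 0,  0, -1]
(up to reordering of blocks).

Per-block formulas:
  For a 2×2 Jordan block J_2(-1): exp(t · J_2(-1)) = e^(-1t)·(I + t·N), where N is the 2×2 nilpotent shift.
  For a 1×1 block at λ = -1: exp(t · [-1]) = [e^(-1t)].

After assembling e^{tJ} and conjugating by P, we get:

e^{tB} =
  [exp(-t), 3*t*exp(-t), 0]
  [0, exp(-t), 0]
  [0, t*exp(-t), exp(-t)]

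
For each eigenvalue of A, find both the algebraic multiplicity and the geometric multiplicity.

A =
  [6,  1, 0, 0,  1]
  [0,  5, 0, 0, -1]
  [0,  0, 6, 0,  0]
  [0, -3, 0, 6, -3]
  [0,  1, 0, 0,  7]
λ = 6: alg = 5, geom = 4

Step 1 — factor the characteristic polynomial to read off the algebraic multiplicities:
  χ_A(x) = (x - 6)^5

Step 2 — compute geometric multiplicities via the rank-nullity identity g(λ) = n − rank(A − λI):
  rank(A − (6)·I) = 1, so dim ker(A − (6)·I) = n − 1 = 4

Summary:
  λ = 6: algebraic multiplicity = 5, geometric multiplicity = 4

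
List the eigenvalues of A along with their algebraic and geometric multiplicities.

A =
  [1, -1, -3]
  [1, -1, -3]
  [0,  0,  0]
λ = 0: alg = 3, geom = 2

Step 1 — factor the characteristic polynomial to read off the algebraic multiplicities:
  χ_A(x) = x^3

Step 2 — compute geometric multiplicities via the rank-nullity identity g(λ) = n − rank(A − λI):
  rank(A − (0)·I) = 1, so dim ker(A − (0)·I) = n − 1 = 2

Summary:
  λ = 0: algebraic multiplicity = 3, geometric multiplicity = 2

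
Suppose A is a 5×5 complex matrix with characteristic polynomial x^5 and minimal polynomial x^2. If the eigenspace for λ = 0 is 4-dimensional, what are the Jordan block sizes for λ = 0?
Block sizes for λ = 0: [2, 1, 1, 1]

Step 1 — from the characteristic polynomial, algebraic multiplicity of λ = 0 is 5. From dim ker(A − (0)·I) = 4, there are exactly 4 Jordan blocks for λ = 0.
Step 2 — from the minimal polynomial, the factor (x − 0)^2 tells us the largest block for λ = 0 has size 2.
Step 3 — with total size 5, 4 blocks, and largest block 2, the block sizes (in nonincreasing order) are [2, 1, 1, 1].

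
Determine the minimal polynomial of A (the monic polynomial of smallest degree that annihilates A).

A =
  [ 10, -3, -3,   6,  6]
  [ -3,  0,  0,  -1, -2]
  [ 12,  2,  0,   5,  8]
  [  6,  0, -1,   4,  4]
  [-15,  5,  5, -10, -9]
x^2 - 2*x + 1

The characteristic polynomial is χ_A(x) = (x - 1)^5, so the eigenvalues are known. The minimal polynomial is
  m_A(x) = Π_λ (x − λ)^{k_λ}
where k_λ is the size of the *largest* Jordan block for λ (equivalently, the smallest k with (A − λI)^k v = 0 for every generalised eigenvector v of λ).

  λ = 1: largest Jordan block has size 2, contributing (x − 1)^2

So m_A(x) = (x - 1)^2 = x^2 - 2*x + 1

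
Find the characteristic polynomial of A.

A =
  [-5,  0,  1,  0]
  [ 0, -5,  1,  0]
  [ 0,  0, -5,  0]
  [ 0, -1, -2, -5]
x^4 + 20*x^3 + 150*x^2 + 500*x + 625

Expanding det(x·I − A) (e.g. by cofactor expansion or by noting that A is similar to its Jordan form J, which has the same characteristic polynomial as A) gives
  χ_A(x) = x^4 + 20*x^3 + 150*x^2 + 500*x + 625
which factors as (x + 5)^4. The eigenvalues (with algebraic multiplicities) are λ = -5 with multiplicity 4.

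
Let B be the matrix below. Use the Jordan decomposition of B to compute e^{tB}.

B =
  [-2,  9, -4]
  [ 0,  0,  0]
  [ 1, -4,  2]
e^{tB} =
  [1 - 2*t, -t^2 + 9*t, -4*t]
  [0, 1, 0]
  [t, t^2/2 - 4*t, 2*t + 1]

Strategy: write B = P · J · P⁻¹ where J is a Jordan canonical form, so e^{tB} = P · e^{tJ} · P⁻¹, and e^{tJ} can be computed block-by-block.

B has Jordan form
J =
  [0, 1, 0]
  [0, 0, 1]
  [0, 0, 0]
(up to reordering of blocks).

Per-block formulas:
  For a 3×3 Jordan block J_3(0): exp(t · J_3(0)) = e^(0t)·(I + t·N + (t^2/2)·N^2), where N is the 3×3 nilpotent shift.

After assembling e^{tJ} and conjugating by P, we get:

e^{tB} =
  [1 - 2*t, -t^2 + 9*t, -4*t]
  [0, 1, 0]
  [t, t^2/2 - 4*t, 2*t + 1]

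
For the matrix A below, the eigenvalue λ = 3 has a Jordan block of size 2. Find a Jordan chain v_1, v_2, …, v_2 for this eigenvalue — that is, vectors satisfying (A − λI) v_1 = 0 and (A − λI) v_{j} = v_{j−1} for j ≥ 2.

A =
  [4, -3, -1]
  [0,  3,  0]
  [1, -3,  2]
A Jordan chain for λ = 3 of length 2:
v_1 = (1, 0, 1)ᵀ
v_2 = (1, 0, 0)ᵀ

Let N = A − (3)·I. We want v_2 with N^2 v_2 = 0 but N^1 v_2 ≠ 0; then v_{j-1} := N · v_j for j = 2, …, 2.

Pick v_2 = (1, 0, 0)ᵀ.
Then v_1 = N · v_2 = (1, 0, 1)ᵀ.

Sanity check: (A − (3)·I) v_1 = (0, 0, 0)ᵀ = 0. ✓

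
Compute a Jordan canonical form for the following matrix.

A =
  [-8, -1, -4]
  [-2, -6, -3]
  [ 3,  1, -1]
J_3(-5)

The characteristic polynomial is
  det(x·I − A) = x^3 + 15*x^2 + 75*x + 125 = (x + 5)^3

Eigenvalues and multiplicities (the geometric multiplicity of λ is n − rank(A − λI), which equals the number of Jordan blocks for λ):
  λ = -5: algebraic multiplicity = 3, geometric multiplicity = 1

Determining the block sizes for each eigenvalue:
  λ = -5: one block (gm = 1), so the single block has size am = 3 → block sizes [3]

Assembling the blocks gives a Jordan form
J =
  [-5,  1,  0]
  [ 0, -5,  1]
  [ 0,  0, -5]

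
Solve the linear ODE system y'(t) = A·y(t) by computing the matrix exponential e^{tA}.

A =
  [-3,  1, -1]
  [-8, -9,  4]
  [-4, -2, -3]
e^{tA} =
  [2*t*exp(-5*t) + exp(-5*t), t*exp(-5*t), -t*exp(-5*t)]
  [-8*t*exp(-5*t), -4*t*exp(-5*t) + exp(-5*t), 4*t*exp(-5*t)]
  [-4*t*exp(-5*t), -2*t*exp(-5*t), 2*t*exp(-5*t) + exp(-5*t)]

Strategy: write A = P · J · P⁻¹ where J is a Jordan canonical form, so e^{tA} = P · e^{tJ} · P⁻¹, and e^{tJ} can be computed block-by-block.

A has Jordan form
J =
  [-5,  1,  0]
  [ 0, -5,  0]
  [ 0,  0, -5]
(up to reordering of blocks).

Per-block formulas:
  For a 1×1 block at λ = -5: exp(t · [-5]) = [e^(-5t)].
  For a 2×2 Jordan block J_2(-5): exp(t · J_2(-5)) = e^(-5t)·(I + t·N), where N is the 2×2 nilpotent shift.

After assembling e^{tJ} and conjugating by P, we get:

e^{tA} =
  [2*t*exp(-5*t) + exp(-5*t), t*exp(-5*t), -t*exp(-5*t)]
  [-8*t*exp(-5*t), -4*t*exp(-5*t) + exp(-5*t), 4*t*exp(-5*t)]
  [-4*t*exp(-5*t), -2*t*exp(-5*t), 2*t*exp(-5*t) + exp(-5*t)]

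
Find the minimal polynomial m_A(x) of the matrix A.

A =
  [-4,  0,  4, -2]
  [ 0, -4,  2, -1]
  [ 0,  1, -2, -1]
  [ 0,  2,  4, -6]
x^3 + 12*x^2 + 48*x + 64

The characteristic polynomial is χ_A(x) = (x + 4)^4, so the eigenvalues are known. The minimal polynomial is
  m_A(x) = Π_λ (x − λ)^{k_λ}
where k_λ is the size of the *largest* Jordan block for λ (equivalently, the smallest k with (A − λI)^k v = 0 for every generalised eigenvector v of λ).

  λ = -4: largest Jordan block has size 3, contributing (x + 4)^3

So m_A(x) = (x + 4)^3 = x^3 + 12*x^2 + 48*x + 64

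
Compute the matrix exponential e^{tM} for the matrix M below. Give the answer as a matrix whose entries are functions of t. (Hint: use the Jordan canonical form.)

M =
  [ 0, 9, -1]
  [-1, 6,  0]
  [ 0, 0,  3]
e^{tM} =
  [-3*t*exp(3*t) + exp(3*t), 9*t*exp(3*t), 3*t^2*exp(3*t)/2 - t*exp(3*t)]
  [-t*exp(3*t), 3*t*exp(3*t) + exp(3*t), t^2*exp(3*t)/2]
  [0, 0, exp(3*t)]

Strategy: write M = P · J · P⁻¹ where J is a Jordan canonical form, so e^{tM} = P · e^{tJ} · P⁻¹, and e^{tJ} can be computed block-by-block.

M has Jordan form
J =
  [3, 1, 0]
  [0, 3, 1]
  [0, 0, 3]
(up to reordering of blocks).

Per-block formulas:
  For a 3×3 Jordan block J_3(3): exp(t · J_3(3)) = e^(3t)·(I + t·N + (t^2/2)·N^2), where N is the 3×3 nilpotent shift.

After assembling e^{tJ} and conjugating by P, we get:

e^{tM} =
  [-3*t*exp(3*t) + exp(3*t), 9*t*exp(3*t), 3*t^2*exp(3*t)/2 - t*exp(3*t)]
  [-t*exp(3*t), 3*t*exp(3*t) + exp(3*t), t^2*exp(3*t)/2]
  [0, 0, exp(3*t)]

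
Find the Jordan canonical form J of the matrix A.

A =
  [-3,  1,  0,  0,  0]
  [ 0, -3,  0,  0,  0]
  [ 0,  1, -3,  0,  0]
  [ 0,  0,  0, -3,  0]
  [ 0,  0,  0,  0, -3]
J_2(-3) ⊕ J_1(-3) ⊕ J_1(-3) ⊕ J_1(-3)

The characteristic polynomial is
  det(x·I − A) = x^5 + 15*x^4 + 90*x^3 + 270*x^2 + 405*x + 243 = (x + 3)^5

Eigenvalues and multiplicities (the geometric multiplicity of λ is n − rank(A − λI), which equals the number of Jordan blocks for λ):
  λ = -3: algebraic multiplicity = 5, geometric multiplicity = 4

Determining the block sizes for each eigenvalue:
  λ = -3: 4 blocks summing to 5 forces exactly one block of size 2 and the rest size 1 → block sizes [2, 1, 1, 1]

Assembling the blocks gives a Jordan form
J =
  [-3,  1,  0,  0,  0]
  [ 0, -3,  0,  0,  0]
  [ 0,  0, -3,  0,  0]
  [ 0,  0,  0, -3,  0]
  [ 0,  0,  0,  0, -3]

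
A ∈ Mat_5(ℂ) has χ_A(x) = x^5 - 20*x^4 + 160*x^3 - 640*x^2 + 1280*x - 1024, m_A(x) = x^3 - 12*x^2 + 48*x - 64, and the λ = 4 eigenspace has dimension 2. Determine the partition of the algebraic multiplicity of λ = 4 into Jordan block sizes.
Block sizes for λ = 4: [3, 2]

Step 1 — from the characteristic polynomial, algebraic multiplicity of λ = 4 is 5. From dim ker(A − (4)·I) = 2, there are exactly 2 Jordan blocks for λ = 4.
Step 2 — from the minimal polynomial, the factor (x − 4)^3 tells us the largest block for λ = 4 has size 3.
Step 3 — with total size 5, 2 blocks, and largest block 3, the block sizes (in nonincreasing order) are [3, 2].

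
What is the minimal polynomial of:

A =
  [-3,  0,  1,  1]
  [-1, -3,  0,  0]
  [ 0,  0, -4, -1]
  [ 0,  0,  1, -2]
x^3 + 9*x^2 + 27*x + 27

The characteristic polynomial is χ_A(x) = (x + 3)^4, so the eigenvalues are known. The minimal polynomial is
  m_A(x) = Π_λ (x − λ)^{k_λ}
where k_λ is the size of the *largest* Jordan block for λ (equivalently, the smallest k with (A − λI)^k v = 0 for every generalised eigenvector v of λ).

  λ = -3: largest Jordan block has size 3, contributing (x + 3)^3

So m_A(x) = (x + 3)^3 = x^3 + 9*x^2 + 27*x + 27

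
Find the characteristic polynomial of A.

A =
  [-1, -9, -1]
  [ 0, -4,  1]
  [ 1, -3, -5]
x^3 + 10*x^2 + 33*x + 36

Expanding det(x·I − A) (e.g. by cofactor expansion or by noting that A is similar to its Jordan form J, which has the same characteristic polynomial as A) gives
  χ_A(x) = x^3 + 10*x^2 + 33*x + 36
which factors as (x + 3)^2*(x + 4). The eigenvalues (with algebraic multiplicities) are λ = -4 with multiplicity 1, λ = -3 with multiplicity 2.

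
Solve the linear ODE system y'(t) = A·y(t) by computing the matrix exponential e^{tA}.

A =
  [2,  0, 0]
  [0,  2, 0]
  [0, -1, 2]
e^{tA} =
  [exp(2*t), 0, 0]
  [0, exp(2*t), 0]
  [0, -t*exp(2*t), exp(2*t)]

Strategy: write A = P · J · P⁻¹ where J is a Jordan canonical form, so e^{tA} = P · e^{tJ} · P⁻¹, and e^{tJ} can be computed block-by-block.

A has Jordan form
J =
  [2, 1, 0]
  [0, 2, 0]
  [0, 0, 2]
(up to reordering of blocks).

Per-block formulas:
  For a 2×2 Jordan block J_2(2): exp(t · J_2(2)) = e^(2t)·(I + t·N), where N is the 2×2 nilpotent shift.
  For a 1×1 block at λ = 2: exp(t · [2]) = [e^(2t)].

After assembling e^{tJ} and conjugating by P, we get:

e^{tA} =
  [exp(2*t), 0, 0]
  [0, exp(2*t), 0]
  [0, -t*exp(2*t), exp(2*t)]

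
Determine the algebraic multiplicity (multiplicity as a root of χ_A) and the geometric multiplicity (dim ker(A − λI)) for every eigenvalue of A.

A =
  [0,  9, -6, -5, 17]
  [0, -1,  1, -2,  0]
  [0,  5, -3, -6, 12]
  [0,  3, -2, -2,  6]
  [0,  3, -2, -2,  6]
λ = 0: alg = 5, geom = 2

Step 1 — factor the characteristic polynomial to read off the algebraic multiplicities:
  χ_A(x) = x^5

Step 2 — compute geometric multiplicities via the rank-nullity identity g(λ) = n − rank(A − λI):
  rank(A − (0)·I) = 3, so dim ker(A − (0)·I) = n − 3 = 2

Summary:
  λ = 0: algebraic multiplicity = 5, geometric multiplicity = 2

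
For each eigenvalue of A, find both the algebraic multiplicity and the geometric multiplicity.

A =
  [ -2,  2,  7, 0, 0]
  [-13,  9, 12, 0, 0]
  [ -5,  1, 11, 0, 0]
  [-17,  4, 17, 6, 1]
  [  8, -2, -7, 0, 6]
λ = 6: alg = 5, geom = 2

Step 1 — factor the characteristic polynomial to read off the algebraic multiplicities:
  χ_A(x) = (x - 6)^5

Step 2 — compute geometric multiplicities via the rank-nullity identity g(λ) = n − rank(A − λI):
  rank(A − (6)·I) = 3, so dim ker(A − (6)·I) = n − 3 = 2

Summary:
  λ = 6: algebraic multiplicity = 5, geometric multiplicity = 2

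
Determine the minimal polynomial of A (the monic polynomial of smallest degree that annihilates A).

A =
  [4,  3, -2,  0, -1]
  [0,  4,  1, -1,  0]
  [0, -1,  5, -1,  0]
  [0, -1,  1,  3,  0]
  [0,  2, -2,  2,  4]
x^3 - 12*x^2 + 48*x - 64

The characteristic polynomial is χ_A(x) = (x - 4)^5, so the eigenvalues are known. The minimal polynomial is
  m_A(x) = Π_λ (x − λ)^{k_λ}
where k_λ is the size of the *largest* Jordan block for λ (equivalently, the smallest k with (A − λI)^k v = 0 for every generalised eigenvector v of λ).

  λ = 4: largest Jordan block has size 3, contributing (x − 4)^3

So m_A(x) = (x - 4)^3 = x^3 - 12*x^2 + 48*x - 64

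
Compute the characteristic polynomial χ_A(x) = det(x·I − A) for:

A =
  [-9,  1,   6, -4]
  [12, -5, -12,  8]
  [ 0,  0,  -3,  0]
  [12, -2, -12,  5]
x^4 + 12*x^3 + 54*x^2 + 108*x + 81

Expanding det(x·I − A) (e.g. by cofactor expansion or by noting that A is similar to its Jordan form J, which has the same characteristic polynomial as A) gives
  χ_A(x) = x^4 + 12*x^3 + 54*x^2 + 108*x + 81
which factors as (x + 3)^4. The eigenvalues (with algebraic multiplicities) are λ = -3 with multiplicity 4.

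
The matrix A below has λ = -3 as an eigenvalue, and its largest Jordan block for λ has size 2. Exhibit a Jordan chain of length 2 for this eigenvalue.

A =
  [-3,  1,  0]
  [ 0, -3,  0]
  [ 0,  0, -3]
A Jordan chain for λ = -3 of length 2:
v_1 = (1, 0, 0)ᵀ
v_2 = (0, 1, 0)ᵀ

Let N = A − (-3)·I. We want v_2 with N^2 v_2 = 0 but N^1 v_2 ≠ 0; then v_{j-1} := N · v_j for j = 2, …, 2.

Pick v_2 = (0, 1, 0)ᵀ.
Then v_1 = N · v_2 = (1, 0, 0)ᵀ.

Sanity check: (A − (-3)·I) v_1 = (0, 0, 0)ᵀ = 0. ✓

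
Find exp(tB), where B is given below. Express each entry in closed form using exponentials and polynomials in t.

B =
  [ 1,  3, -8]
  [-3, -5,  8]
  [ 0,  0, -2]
e^{tB} =
  [3*t*exp(-2*t) + exp(-2*t), 3*t*exp(-2*t), -8*t*exp(-2*t)]
  [-3*t*exp(-2*t), -3*t*exp(-2*t) + exp(-2*t), 8*t*exp(-2*t)]
  [0, 0, exp(-2*t)]

Strategy: write B = P · J · P⁻¹ where J is a Jordan canonical form, so e^{tB} = P · e^{tJ} · P⁻¹, and e^{tJ} can be computed block-by-block.

B has Jordan form
J =
  [-2,  1,  0]
  [ 0, -2,  0]
  [ 0,  0, -2]
(up to reordering of blocks).

Per-block formulas:
  For a 2×2 Jordan block J_2(-2): exp(t · J_2(-2)) = e^(-2t)·(I + t·N), where N is the 2×2 nilpotent shift.
  For a 1×1 block at λ = -2: exp(t · [-2]) = [e^(-2t)].

After assembling e^{tJ} and conjugating by P, we get:

e^{tB} =
  [3*t*exp(-2*t) + exp(-2*t), 3*t*exp(-2*t), -8*t*exp(-2*t)]
  [-3*t*exp(-2*t), -3*t*exp(-2*t) + exp(-2*t), 8*t*exp(-2*t)]
  [0, 0, exp(-2*t)]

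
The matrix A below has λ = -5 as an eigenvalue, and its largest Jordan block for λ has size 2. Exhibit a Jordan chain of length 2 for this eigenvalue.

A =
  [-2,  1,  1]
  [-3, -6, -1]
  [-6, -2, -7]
A Jordan chain for λ = -5 of length 2:
v_1 = (3, -3, -6)ᵀ
v_2 = (1, 0, 0)ᵀ

Let N = A − (-5)·I. We want v_2 with N^2 v_2 = 0 but N^1 v_2 ≠ 0; then v_{j-1} := N · v_j for j = 2, …, 2.

Pick v_2 = (1, 0, 0)ᵀ.
Then v_1 = N · v_2 = (3, -3, -6)ᵀ.

Sanity check: (A − (-5)·I) v_1 = (0, 0, 0)ᵀ = 0. ✓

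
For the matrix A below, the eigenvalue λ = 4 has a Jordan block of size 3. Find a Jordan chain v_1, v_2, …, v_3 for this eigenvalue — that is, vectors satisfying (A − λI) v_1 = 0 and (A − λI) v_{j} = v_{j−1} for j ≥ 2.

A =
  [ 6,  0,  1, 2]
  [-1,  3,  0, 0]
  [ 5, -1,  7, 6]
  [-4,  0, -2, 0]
A Jordan chain for λ = 4 of length 3:
v_1 = (1, -1, 2, -2)ᵀ
v_2 = (2, -1, 5, -4)ᵀ
v_3 = (1, 0, 0, 0)ᵀ

Let N = A − (4)·I. We want v_3 with N^3 v_3 = 0 but N^2 v_3 ≠ 0; then v_{j-1} := N · v_j for j = 3, …, 2.

Pick v_3 = (1, 0, 0, 0)ᵀ.
Then v_2 = N · v_3 = (2, -1, 5, -4)ᵀ.
Then v_1 = N · v_2 = (1, -1, 2, -2)ᵀ.

Sanity check: (A − (4)·I) v_1 = (0, 0, 0, 0)ᵀ = 0. ✓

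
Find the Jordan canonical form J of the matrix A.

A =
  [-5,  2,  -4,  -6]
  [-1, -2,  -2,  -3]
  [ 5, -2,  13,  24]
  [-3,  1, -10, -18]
J_2(-3) ⊕ J_2(-3)

The characteristic polynomial is
  det(x·I − A) = x^4 + 12*x^3 + 54*x^2 + 108*x + 81 = (x + 3)^4

Eigenvalues and multiplicities (the geometric multiplicity of λ is n − rank(A − λI), which equals the number of Jordan blocks for λ):
  λ = -3: algebraic multiplicity = 4, geometric multiplicity = 2

Determining the block sizes for each eigenvalue:
  λ = -3: with am = 4 and gm = 2, the partition is not yet determined (e.g. several partitions of 4 into 2 parts exist). Let N = A − (-3)·I. Computing rank(N^1) = 2, rank(N^2) = 0; the number of blocks of size ≥ j is rank(N^{j−1}) − rank(N^j), giving [2, 2]. So we have 2 block(s) of size 2 → block sizes [2, 2]

Assembling the blocks gives a Jordan form
J =
  [-3,  1,  0,  0]
  [ 0, -3,  0,  0]
  [ 0,  0, -3,  1]
  [ 0,  0,  0, -3]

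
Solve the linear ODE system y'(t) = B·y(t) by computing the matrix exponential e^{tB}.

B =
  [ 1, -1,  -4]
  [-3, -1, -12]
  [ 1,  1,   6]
e^{tB} =
  [-t*exp(2*t) + exp(2*t), -t*exp(2*t), -4*t*exp(2*t)]
  [-3*t*exp(2*t), -3*t*exp(2*t) + exp(2*t), -12*t*exp(2*t)]
  [t*exp(2*t), t*exp(2*t), 4*t*exp(2*t) + exp(2*t)]

Strategy: write B = P · J · P⁻¹ where J is a Jordan canonical form, so e^{tB} = P · e^{tJ} · P⁻¹, and e^{tJ} can be computed block-by-block.

B has Jordan form
J =
  [2, 1, 0]
  [0, 2, 0]
  [0, 0, 2]
(up to reordering of blocks).

Per-block formulas:
  For a 1×1 block at λ = 2: exp(t · [2]) = [e^(2t)].
  For a 2×2 Jordan block J_2(2): exp(t · J_2(2)) = e^(2t)·(I + t·N), where N is the 2×2 nilpotent shift.

After assembling e^{tJ} and conjugating by P, we get:

e^{tB} =
  [-t*exp(2*t) + exp(2*t), -t*exp(2*t), -4*t*exp(2*t)]
  [-3*t*exp(2*t), -3*t*exp(2*t) + exp(2*t), -12*t*exp(2*t)]
  [t*exp(2*t), t*exp(2*t), 4*t*exp(2*t) + exp(2*t)]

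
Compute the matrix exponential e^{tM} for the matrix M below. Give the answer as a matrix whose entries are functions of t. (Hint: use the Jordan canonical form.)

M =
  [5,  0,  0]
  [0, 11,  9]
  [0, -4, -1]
e^{tM} =
  [exp(5*t), 0, 0]
  [0, 6*t*exp(5*t) + exp(5*t), 9*t*exp(5*t)]
  [0, -4*t*exp(5*t), -6*t*exp(5*t) + exp(5*t)]

Strategy: write M = P · J · P⁻¹ where J is a Jordan canonical form, so e^{tM} = P · e^{tJ} · P⁻¹, and e^{tJ} can be computed block-by-block.

M has Jordan form
J =
  [5, 1, 0]
  [0, 5, 0]
  [0, 0, 5]
(up to reordering of blocks).

Per-block formulas:
  For a 2×2 Jordan block J_2(5): exp(t · J_2(5)) = e^(5t)·(I + t·N), where N is the 2×2 nilpotent shift.
  For a 1×1 block at λ = 5: exp(t · [5]) = [e^(5t)].

After assembling e^{tJ} and conjugating by P, we get:

e^{tM} =
  [exp(5*t), 0, 0]
  [0, 6*t*exp(5*t) + exp(5*t), 9*t*exp(5*t)]
  [0, -4*t*exp(5*t), -6*t*exp(5*t) + exp(5*t)]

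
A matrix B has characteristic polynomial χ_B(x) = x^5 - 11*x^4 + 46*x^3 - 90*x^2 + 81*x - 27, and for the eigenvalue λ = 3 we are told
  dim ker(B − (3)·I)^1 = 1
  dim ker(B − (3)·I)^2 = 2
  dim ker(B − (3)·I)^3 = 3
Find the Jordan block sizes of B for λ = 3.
Block sizes for λ = 3: [3]

From the dimensions of kernels of powers, the number of Jordan blocks of size at least j is d_j − d_{j−1} where d_j = dim ker(N^j) (with d_0 = 0). Computing the differences gives [1, 1, 1].
The number of blocks of size exactly k is (#blocks of size ≥ k) − (#blocks of size ≥ k + 1), so the partition is: 1 block(s) of size 3.
In nonincreasing order the block sizes are [3].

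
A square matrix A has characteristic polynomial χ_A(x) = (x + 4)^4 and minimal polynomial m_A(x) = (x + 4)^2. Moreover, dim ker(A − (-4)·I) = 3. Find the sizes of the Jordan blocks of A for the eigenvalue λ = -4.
Block sizes for λ = -4: [2, 1, 1]

Step 1 — from the characteristic polynomial, algebraic multiplicity of λ = -4 is 4. From dim ker(A − (-4)·I) = 3, there are exactly 3 Jordan blocks for λ = -4.
Step 2 — from the minimal polynomial, the factor (x + 4)^2 tells us the largest block for λ = -4 has size 2.
Step 3 — with total size 4, 3 blocks, and largest block 2, the block sizes (in nonincreasing order) are [2, 1, 1].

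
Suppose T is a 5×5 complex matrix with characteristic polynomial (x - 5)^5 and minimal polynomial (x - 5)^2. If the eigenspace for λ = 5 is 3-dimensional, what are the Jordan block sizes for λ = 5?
Block sizes for λ = 5: [2, 2, 1]

Step 1 — from the characteristic polynomial, algebraic multiplicity of λ = 5 is 5. From dim ker(T − (5)·I) = 3, there are exactly 3 Jordan blocks for λ = 5.
Step 2 — from the minimal polynomial, the factor (x − 5)^2 tells us the largest block for λ = 5 has size 2.
Step 3 — with total size 5, 3 blocks, and largest block 2, the block sizes (in nonincreasing order) are [2, 2, 1].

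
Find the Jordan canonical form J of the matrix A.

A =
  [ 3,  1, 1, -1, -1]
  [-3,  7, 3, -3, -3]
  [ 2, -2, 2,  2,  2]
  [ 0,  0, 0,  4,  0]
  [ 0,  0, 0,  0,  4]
J_2(4) ⊕ J_1(4) ⊕ J_1(4) ⊕ J_1(4)

The characteristic polynomial is
  det(x·I − A) = x^5 - 20*x^4 + 160*x^3 - 640*x^2 + 1280*x - 1024 = (x - 4)^5

Eigenvalues and multiplicities (the geometric multiplicity of λ is n − rank(A − λI), which equals the number of Jordan blocks for λ):
  λ = 4: algebraic multiplicity = 5, geometric multiplicity = 4

Determining the block sizes for each eigenvalue:
  λ = 4: 4 blocks summing to 5 forces exactly one block of size 2 and the rest size 1 → block sizes [2, 1, 1, 1]

Assembling the blocks gives a Jordan form
J =
  [4, 1, 0, 0, 0]
  [0, 4, 0, 0, 0]
  [0, 0, 4, 0, 0]
  [0, 0, 0, 4, 0]
  [0, 0, 0, 0, 4]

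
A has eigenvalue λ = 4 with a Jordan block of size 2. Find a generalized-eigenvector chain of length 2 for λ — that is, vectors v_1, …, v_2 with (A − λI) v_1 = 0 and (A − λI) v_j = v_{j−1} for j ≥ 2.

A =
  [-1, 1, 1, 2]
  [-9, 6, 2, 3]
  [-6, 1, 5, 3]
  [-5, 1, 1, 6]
A Jordan chain for λ = 4 of length 2:
v_1 = (-5, -9, -6, -5)ᵀ
v_2 = (1, 0, 0, 0)ᵀ

Let N = A − (4)·I. We want v_2 with N^2 v_2 = 0 but N^1 v_2 ≠ 0; then v_{j-1} := N · v_j for j = 2, …, 2.

Pick v_2 = (1, 0, 0, 0)ᵀ.
Then v_1 = N · v_2 = (-5, -9, -6, -5)ᵀ.

Sanity check: (A − (4)·I) v_1 = (0, 0, 0, 0)ᵀ = 0. ✓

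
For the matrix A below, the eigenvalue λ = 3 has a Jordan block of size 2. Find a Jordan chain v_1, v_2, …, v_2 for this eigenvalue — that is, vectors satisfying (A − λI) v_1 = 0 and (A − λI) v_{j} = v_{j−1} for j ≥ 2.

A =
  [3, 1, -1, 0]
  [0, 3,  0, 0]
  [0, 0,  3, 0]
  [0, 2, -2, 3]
A Jordan chain for λ = 3 of length 2:
v_1 = (1, 0, 0, 2)ᵀ
v_2 = (0, 1, 0, 0)ᵀ

Let N = A − (3)·I. We want v_2 with N^2 v_2 = 0 but N^1 v_2 ≠ 0; then v_{j-1} := N · v_j for j = 2, …, 2.

Pick v_2 = (0, 1, 0, 0)ᵀ.
Then v_1 = N · v_2 = (1, 0, 0, 2)ᵀ.

Sanity check: (A − (3)·I) v_1 = (0, 0, 0, 0)ᵀ = 0. ✓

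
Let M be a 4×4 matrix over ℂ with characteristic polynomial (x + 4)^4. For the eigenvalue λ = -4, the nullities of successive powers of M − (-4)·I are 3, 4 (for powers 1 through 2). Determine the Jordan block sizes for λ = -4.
Block sizes for λ = -4: [2, 1, 1]

From the dimensions of kernels of powers, the number of Jordan blocks of size at least j is d_j − d_{j−1} where d_j = dim ker(N^j) (with d_0 = 0). Computing the differences gives [3, 1].
The number of blocks of size exactly k is (#blocks of size ≥ k) − (#blocks of size ≥ k + 1), so the partition is: 2 block(s) of size 1, 1 block(s) of size 2.
In nonincreasing order the block sizes are [2, 1, 1].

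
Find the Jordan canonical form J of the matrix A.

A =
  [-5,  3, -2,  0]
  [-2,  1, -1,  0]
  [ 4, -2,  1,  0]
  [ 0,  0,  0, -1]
J_3(-1) ⊕ J_1(-1)

The characteristic polynomial is
  det(x·I − A) = x^4 + 4*x^3 + 6*x^2 + 4*x + 1 = (x + 1)^4

Eigenvalues and multiplicities (the geometric multiplicity of λ is n − rank(A − λI), which equals the number of Jordan blocks for λ):
  λ = -1: algebraic multiplicity = 4, geometric multiplicity = 2

Determining the block sizes for each eigenvalue:
  λ = -1: with am = 4 and gm = 2, the partition is not yet determined (e.g. several partitions of 4 into 2 parts exist). Let N = A − (-1)·I. Computing rank(N^1) = 2, rank(N^2) = 1, rank(N^3) = 0; the number of blocks of size ≥ j is rank(N^{j−1}) − rank(N^j), giving [2, 1, 1]. So we have 1 block(s) of size 3, 1 block(s) of size 1 → block sizes [3, 1]

Assembling the blocks gives a Jordan form
J =
  [-1,  1,  0,  0]
  [ 0, -1,  1,  0]
  [ 0,  0, -1,  0]
  [ 0,  0,  0, -1]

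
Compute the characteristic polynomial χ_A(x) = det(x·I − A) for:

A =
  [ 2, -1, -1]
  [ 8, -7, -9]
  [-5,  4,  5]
x^3

Expanding det(x·I − A) (e.g. by cofactor expansion or by noting that A is similar to its Jordan form J, which has the same characteristic polynomial as A) gives
  χ_A(x) = x^3
which factors as x^3. The eigenvalues (with algebraic multiplicities) are λ = 0 with multiplicity 3.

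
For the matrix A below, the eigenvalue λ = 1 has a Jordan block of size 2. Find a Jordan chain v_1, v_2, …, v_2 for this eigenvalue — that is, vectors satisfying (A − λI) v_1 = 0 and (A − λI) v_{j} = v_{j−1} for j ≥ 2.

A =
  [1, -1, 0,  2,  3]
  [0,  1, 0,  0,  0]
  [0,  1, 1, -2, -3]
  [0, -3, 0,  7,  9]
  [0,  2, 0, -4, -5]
A Jordan chain for λ = 1 of length 2:
v_1 = (-1, 0, 1, -3, 2)ᵀ
v_2 = (0, 1, 0, 0, 0)ᵀ

Let N = A − (1)·I. We want v_2 with N^2 v_2 = 0 but N^1 v_2 ≠ 0; then v_{j-1} := N · v_j for j = 2, …, 2.

Pick v_2 = (0, 1, 0, 0, 0)ᵀ.
Then v_1 = N · v_2 = (-1, 0, 1, -3, 2)ᵀ.

Sanity check: (A − (1)·I) v_1 = (0, 0, 0, 0, 0)ᵀ = 0. ✓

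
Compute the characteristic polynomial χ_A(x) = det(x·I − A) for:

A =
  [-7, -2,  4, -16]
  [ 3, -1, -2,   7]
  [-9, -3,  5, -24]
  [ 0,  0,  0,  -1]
x^4 + 4*x^3 + 6*x^2 + 4*x + 1

Expanding det(x·I − A) (e.g. by cofactor expansion or by noting that A is similar to its Jordan form J, which has the same characteristic polynomial as A) gives
  χ_A(x) = x^4 + 4*x^3 + 6*x^2 + 4*x + 1
which factors as (x + 1)^4. The eigenvalues (with algebraic multiplicities) are λ = -1 with multiplicity 4.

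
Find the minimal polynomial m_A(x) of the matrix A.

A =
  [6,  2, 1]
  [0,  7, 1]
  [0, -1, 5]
x^3 - 18*x^2 + 108*x - 216

The characteristic polynomial is χ_A(x) = (x - 6)^3, so the eigenvalues are known. The minimal polynomial is
  m_A(x) = Π_λ (x − λ)^{k_λ}
where k_λ is the size of the *largest* Jordan block for λ (equivalently, the smallest k with (A − λI)^k v = 0 for every generalised eigenvector v of λ).

  λ = 6: largest Jordan block has size 3, contributing (x − 6)^3

So m_A(x) = (x - 6)^3 = x^3 - 18*x^2 + 108*x - 216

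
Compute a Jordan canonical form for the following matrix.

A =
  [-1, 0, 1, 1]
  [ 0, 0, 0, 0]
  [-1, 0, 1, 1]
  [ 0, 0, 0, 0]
J_2(0) ⊕ J_1(0) ⊕ J_1(0)

The characteristic polynomial is
  det(x·I − A) = x^4

Eigenvalues and multiplicities (the geometric multiplicity of λ is n − rank(A − λI), which equals the number of Jordan blocks for λ):
  λ = 0: algebraic multiplicity = 4, geometric multiplicity = 3

Determining the block sizes for each eigenvalue:
  λ = 0: 3 blocks summing to 4 forces exactly one block of size 2 and the rest size 1 → block sizes [2, 1, 1]

Assembling the blocks gives a Jordan form
J =
  [0, 1, 0, 0]
  [0, 0, 0, 0]
  [0, 0, 0, 0]
  [0, 0, 0, 0]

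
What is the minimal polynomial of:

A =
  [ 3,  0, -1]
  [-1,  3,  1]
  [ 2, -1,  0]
x^3 - 6*x^2 + 12*x - 8

The characteristic polynomial is χ_A(x) = (x - 2)^3, so the eigenvalues are known. The minimal polynomial is
  m_A(x) = Π_λ (x − λ)^{k_λ}
where k_λ is the size of the *largest* Jordan block for λ (equivalently, the smallest k with (A − λI)^k v = 0 for every generalised eigenvector v of λ).

  λ = 2: largest Jordan block has size 3, contributing (x − 2)^3

So m_A(x) = (x - 2)^3 = x^3 - 6*x^2 + 12*x - 8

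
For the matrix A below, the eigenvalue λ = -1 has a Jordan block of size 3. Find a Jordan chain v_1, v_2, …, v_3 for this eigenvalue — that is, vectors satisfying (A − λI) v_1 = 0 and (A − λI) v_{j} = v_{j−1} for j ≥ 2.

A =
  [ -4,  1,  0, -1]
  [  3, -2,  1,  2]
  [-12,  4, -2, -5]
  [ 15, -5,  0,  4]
A Jordan chain for λ = -1 of length 3:
v_1 = (-3, 6, -15, 15)ᵀ
v_2 = (-3, 3, -12, 15)ᵀ
v_3 = (1, 0, 0, 0)ᵀ

Let N = A − (-1)·I. We want v_3 with N^3 v_3 = 0 but N^2 v_3 ≠ 0; then v_{j-1} := N · v_j for j = 3, …, 2.

Pick v_3 = (1, 0, 0, 0)ᵀ.
Then v_2 = N · v_3 = (-3, 3, -12, 15)ᵀ.
Then v_1 = N · v_2 = (-3, 6, -15, 15)ᵀ.

Sanity check: (A − (-1)·I) v_1 = (0, 0, 0, 0)ᵀ = 0. ✓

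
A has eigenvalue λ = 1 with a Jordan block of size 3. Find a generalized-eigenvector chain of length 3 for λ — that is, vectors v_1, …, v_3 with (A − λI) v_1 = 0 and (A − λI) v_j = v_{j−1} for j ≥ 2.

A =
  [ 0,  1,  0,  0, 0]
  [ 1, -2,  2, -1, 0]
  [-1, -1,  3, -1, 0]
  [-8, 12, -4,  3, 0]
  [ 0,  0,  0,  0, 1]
A Jordan chain for λ = 1 of length 3:
v_1 = (2, 2, 6, 8, 0)ᵀ
v_2 = (-1, 1, -1, -8, 0)ᵀ
v_3 = (1, 0, 0, 0, 0)ᵀ

Let N = A − (1)·I. We want v_3 with N^3 v_3 = 0 but N^2 v_3 ≠ 0; then v_{j-1} := N · v_j for j = 3, …, 2.

Pick v_3 = (1, 0, 0, 0, 0)ᵀ.
Then v_2 = N · v_3 = (-1, 1, -1, -8, 0)ᵀ.
Then v_1 = N · v_2 = (2, 2, 6, 8, 0)ᵀ.

Sanity check: (A − (1)·I) v_1 = (0, 0, 0, 0, 0)ᵀ = 0. ✓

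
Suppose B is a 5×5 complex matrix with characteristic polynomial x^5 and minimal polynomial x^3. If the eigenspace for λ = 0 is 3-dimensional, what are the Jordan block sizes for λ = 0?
Block sizes for λ = 0: [3, 1, 1]

Step 1 — from the characteristic polynomial, algebraic multiplicity of λ = 0 is 5. From dim ker(B − (0)·I) = 3, there are exactly 3 Jordan blocks for λ = 0.
Step 2 — from the minimal polynomial, the factor (x − 0)^3 tells us the largest block for λ = 0 has size 3.
Step 3 — with total size 5, 3 blocks, and largest block 3, the block sizes (in nonincreasing order) are [3, 1, 1].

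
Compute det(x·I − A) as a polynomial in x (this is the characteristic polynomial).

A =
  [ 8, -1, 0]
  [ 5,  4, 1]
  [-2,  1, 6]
x^3 - 18*x^2 + 108*x - 216

Expanding det(x·I − A) (e.g. by cofactor expansion or by noting that A is similar to its Jordan form J, which has the same characteristic polynomial as A) gives
  χ_A(x) = x^3 - 18*x^2 + 108*x - 216
which factors as (x - 6)^3. The eigenvalues (with algebraic multiplicities) are λ = 6 with multiplicity 3.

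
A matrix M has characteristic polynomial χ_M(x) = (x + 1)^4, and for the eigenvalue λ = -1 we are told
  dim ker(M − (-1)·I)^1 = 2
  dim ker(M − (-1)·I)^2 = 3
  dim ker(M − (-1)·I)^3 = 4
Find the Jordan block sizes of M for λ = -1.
Block sizes for λ = -1: [3, 1]

From the dimensions of kernels of powers, the number of Jordan blocks of size at least j is d_j − d_{j−1} where d_j = dim ker(N^j) (with d_0 = 0). Computing the differences gives [2, 1, 1].
The number of blocks of size exactly k is (#blocks of size ≥ k) − (#blocks of size ≥ k + 1), so the partition is: 1 block(s) of size 1, 1 block(s) of size 3.
In nonincreasing order the block sizes are [3, 1].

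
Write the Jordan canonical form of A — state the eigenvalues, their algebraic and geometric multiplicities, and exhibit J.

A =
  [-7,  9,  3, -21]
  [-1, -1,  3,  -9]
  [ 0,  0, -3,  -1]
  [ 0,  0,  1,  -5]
J_2(-4) ⊕ J_2(-4)

The characteristic polynomial is
  det(x·I − A) = x^4 + 16*x^3 + 96*x^2 + 256*x + 256 = (x + 4)^4

Eigenvalues and multiplicities (the geometric multiplicity of λ is n − rank(A − λI), which equals the number of Jordan blocks for λ):
  λ = -4: algebraic multiplicity = 4, geometric multiplicity = 2

Determining the block sizes for each eigenvalue:
  λ = -4: with am = 4 and gm = 2, the partition is not yet determined (e.g. several partitions of 4 into 2 parts exist). Let N = A − (-4)·I. Computing rank(N^1) = 2, rank(N^2) = 0; the number of blocks of size ≥ j is rank(N^{j−1}) − rank(N^j), giving [2, 2]. So we have 2 block(s) of size 2 → block sizes [2, 2]

Assembling the blocks gives a Jordan form
J =
  [-4,  1,  0,  0]
  [ 0, -4,  0,  0]
  [ 0,  0, -4,  1]
  [ 0,  0,  0, -4]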